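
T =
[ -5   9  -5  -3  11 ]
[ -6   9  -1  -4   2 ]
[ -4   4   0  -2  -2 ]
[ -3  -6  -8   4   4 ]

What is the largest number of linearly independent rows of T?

3

Row reduce to echelon form.
R2 ← R2 − (6/5)·R1: [0, -9/5, 5, -2/5, -56/5]
R3 ← R3 − (4/5)·R1: [0, -16/5, 4, 2/5, -54/5]
R4 ← R4 − (3/5)·R1: [0, -57/5, -5, 29/5, -13/5]
R3 ← R3 − (16/9)·R2: [0, 0, -44/9, 10/9, 82/9]
R4 ← R4 − (19/3)·R2: [0, 0, -110/3, 25/3, 205/3]
R4 ← R4 − (15/2)·R3: [0, 0, 0, 0, 0]
Echelon form has 3 nonzero rows, so rank(T) = 3.
The rank gives the maximum number of linearly independent rows: 3.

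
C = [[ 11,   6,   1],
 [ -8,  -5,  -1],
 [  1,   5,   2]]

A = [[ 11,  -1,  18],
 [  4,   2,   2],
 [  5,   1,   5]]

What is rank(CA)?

2

First compute CA:
[[150,   2, 215],
 [-113,  -3, -159],
 [ 41,  11,  38]]
Now row reduce the product.
R2 ← R2 + (113/150)·R1: [0, -112/75, 89/30]
R3 ← R3 − (41/150)·R1: [0, 784/75, -623/30]
R3 ← R3 + (7)·R2: [0, 0, 0]
2 nonzero rows, so rank(CA) = 2.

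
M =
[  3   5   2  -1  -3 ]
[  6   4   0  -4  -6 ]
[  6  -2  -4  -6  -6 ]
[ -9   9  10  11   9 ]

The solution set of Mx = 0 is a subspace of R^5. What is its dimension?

3

Row reduce to echelon form.
R2 ← R2 − (2)·R1: [0, -6, -4, -2, 0]
R3 ← R3 − (2)·R1: [0, -12, -8, -4, 0]
R4 ← R4 + (3)·R1: [0, 24, 16, 8, 0]
R3 ← R3 − (2)·R2: [0, 0, 0, 0, 0]
R4 ← R4 + (4)·R2: [0, 0, 0, 0, 0]
2 nonzero rows, so rank(M) = 2.
M has 5 columns; by rank–nullity, nullity = 5 − 2 = 3.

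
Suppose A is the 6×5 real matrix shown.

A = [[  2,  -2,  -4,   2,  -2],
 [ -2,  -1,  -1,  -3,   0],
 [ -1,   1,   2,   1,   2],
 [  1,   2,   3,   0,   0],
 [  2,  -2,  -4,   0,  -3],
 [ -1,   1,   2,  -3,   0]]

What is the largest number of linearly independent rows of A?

3

Row reduce to echelon form.
R2 ← R2 + R1: [0, -3, -5, -1, -2]
R3 ← R3 + (1/2)·R1: [0, 0, 0, 2, 1]
R4 ← R4 − (1/2)·R1: [0, 3, 5, -1, 1]
R5 ← R5 − R1: [0, 0, 0, -2, -1]
R6 ← R6 + (1/2)·R1: [0, 0, 0, -2, -1]
R4 ← R4 + R2: [0, 0, 0, -2, -1]
R4 ← R4 + R3: [0, 0, 0, 0, 0]
R5 ← R5 + R3: [0, 0, 0, 0, 0]
R6 ← R6 + R3: [0, 0, 0, 0, 0]
Echelon form has 3 nonzero rows, so rank(A) = 3.
The rank gives the maximum number of linearly independent rows: 3.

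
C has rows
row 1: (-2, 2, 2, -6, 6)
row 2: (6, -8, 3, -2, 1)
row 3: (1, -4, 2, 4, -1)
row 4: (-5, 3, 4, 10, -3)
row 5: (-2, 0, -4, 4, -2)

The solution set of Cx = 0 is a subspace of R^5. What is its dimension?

Row reduce to echelon form.
R2 ← R2 + (3)·R1: [0, -2, 9, -20, 19]
R3 ← R3 + (1/2)·R1: [0, -3, 3, 1, 2]
R4 ← R4 − (5/2)·R1: [0, -2, -1, 25, -18]
R5 ← R5 − R1: [0, -2, -6, 10, -8]
R3 ← R3 − (3/2)·R2: [0, 0, -21/2, 31, -53/2]
R4 ← R4 − R2: [0, 0, -10, 45, -37]
R5 ← R5 − R2: [0, 0, -15, 30, -27]
R4 ← R4 − (20/21)·R3: [0, 0, 0, 325/21, -247/21]
R5 ← R5 − (10/7)·R3: [0, 0, 0, -100/7, 76/7]
R5 ← R5 + (12/13)·R4: [0, 0, 0, 0, 0]
4 nonzero rows, so rank(C) = 4.
C has 5 columns; by rank–nullity, nullity = 5 − 4 = 1.

1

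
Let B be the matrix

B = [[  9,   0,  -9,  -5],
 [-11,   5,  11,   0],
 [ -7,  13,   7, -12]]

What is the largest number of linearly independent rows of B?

Row reduce to echelon form.
R2 ← R2 + (11/9)·R1: [0, 5, 0, -55/9]
R3 ← R3 + (7/9)·R1: [0, 13, 0, -143/9]
R3 ← R3 − (13/5)·R2: [0, 0, 0, 0]
Echelon form has 2 nonzero rows, so rank(B) = 2.
The rank gives the maximum number of linearly independent rows: 2.

2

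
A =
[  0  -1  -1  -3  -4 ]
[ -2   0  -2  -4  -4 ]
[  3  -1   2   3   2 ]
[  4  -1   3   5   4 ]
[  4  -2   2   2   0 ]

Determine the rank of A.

2

Row reduce to echelon form.
Swap R1 ↔ R2
R3 ← R3 + (3/2)·R1: [0, -1, -1, -3, -4]
R4 ← R4 + (2)·R1: [0, -1, -1, -3, -4]
R5 ← R5 + (2)·R1: [0, -2, -2, -6, -8]
R3 ← R3 − R2: [0, 0, 0, 0, 0]
R4 ← R4 − R2: [0, 0, 0, 0, 0]
R5 ← R5 − (2)·R2: [0, 0, 0, 0, 0]
Echelon form has 2 nonzero rows, so rank(A) = 2.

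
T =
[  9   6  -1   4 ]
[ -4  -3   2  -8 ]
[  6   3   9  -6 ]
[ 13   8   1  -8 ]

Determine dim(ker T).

1

Row reduce to echelon form.
R2 ← R2 + (4/9)·R1: [0, -1/3, 14/9, -56/9]
R3 ← R3 − (2/3)·R1: [0, -1, 29/3, -26/3]
R4 ← R4 − (13/9)·R1: [0, -2/3, 22/9, -124/9]
R3 ← R3 − (3)·R2: [0, 0, 5, 10]
R4 ← R4 − (2)·R2: [0, 0, -2/3, -4/3]
R4 ← R4 + (2/15)·R3: [0, 0, 0, 0]
3 nonzero rows, so rank(T) = 3.
T has 4 columns; by rank–nullity, nullity = 4 − 3 = 1.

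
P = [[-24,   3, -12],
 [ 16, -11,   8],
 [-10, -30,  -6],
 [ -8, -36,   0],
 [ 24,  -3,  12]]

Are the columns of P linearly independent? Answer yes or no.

Row reduce P to echelon form.
R2 ← R2 + (2/3)·R1: [0, -9, 0]
R3 ← R3 − (5/12)·R1: [0, -125/4, -1]
R4 ← R4 − (1/3)·R1: [0, -37, 4]
R5 ← R5 + R1: [0, 0, 0]
R3 ← R3 − (125/36)·R2: [0, 0, -1]
R4 ← R4 − (37/9)·R2: [0, 0, 4]
R4 ← R4 + (4)·R3: [0, 0, 0]
3 pivots among 3 columns.
Every column is a pivot column, so the columns are linearly independent.

yes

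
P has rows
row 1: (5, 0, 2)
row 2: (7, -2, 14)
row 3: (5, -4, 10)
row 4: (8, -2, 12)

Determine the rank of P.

Row reduce to echelon form.
R2 ← R2 − (7/5)·R1: [0, -2, 56/5]
R3 ← R3 − R1: [0, -4, 8]
R4 ← R4 − (8/5)·R1: [0, -2, 44/5]
R3 ← R3 − (2)·R2: [0, 0, -72/5]
R4 ← R4 − R2: [0, 0, -12/5]
R4 ← R4 − (1/6)·R3: [0, 0, 0]
Echelon form has 3 nonzero rows, so rank(P) = 3.

3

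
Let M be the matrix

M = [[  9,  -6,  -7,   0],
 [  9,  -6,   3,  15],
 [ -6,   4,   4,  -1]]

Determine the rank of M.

2

Row reduce to echelon form.
R2 ← R2 − R1: [0, 0, 10, 15]
R3 ← R3 + (2/3)·R1: [0, 0, -2/3, -1]
R3 ← R3 + (1/15)·R2: [0, 0, 0, 0]
Echelon form has 2 nonzero rows, so rank(M) = 2.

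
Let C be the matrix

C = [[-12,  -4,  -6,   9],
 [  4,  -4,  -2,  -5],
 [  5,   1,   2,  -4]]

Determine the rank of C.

Row reduce to echelon form.
R2 ← R2 + (1/3)·R1: [0, -16/3, -4, -2]
R3 ← R3 + (5/12)·R1: [0, -2/3, -1/2, -1/4]
R3 ← R3 − (1/8)·R2: [0, 0, 0, 0]
Echelon form has 2 nonzero rows, so rank(C) = 2.

2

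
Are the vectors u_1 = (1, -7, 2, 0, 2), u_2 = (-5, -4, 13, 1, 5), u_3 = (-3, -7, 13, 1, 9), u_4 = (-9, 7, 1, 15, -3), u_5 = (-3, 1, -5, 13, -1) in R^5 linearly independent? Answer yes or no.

Form the matrix with these vectors as rows and row reduce.
R2 ← R2 + (5)·R1: [0, -39, 23, 1, 15]
R3 ← R3 + (3)·R1: [0, -28, 19, 1, 15]
R4 ← R4 + (9)·R1: [0, -56, 19, 15, 15]
R5 ← R5 + (3)·R1: [0, -20, 1, 13, 5]
R3 ← R3 − (28/39)·R2: [0, 0, 97/39, 11/39, 55/13]
R4 ← R4 − (56/39)·R2: [0, 0, -547/39, 529/39, -85/13]
R5 ← R5 − (20/39)·R2: [0, 0, -421/39, 487/39, -35/13]
R4 ← R4 + (547/97)·R3: [0, 0, 0, 1470/97, 1680/97]
R5 ← R5 + (421/97)·R3: [0, 0, 0, 1330/97, 1520/97]
R5 ← R5 − (19/21)·R4: [0, 0, 0, 0, 0]
4 nonzero rows, so the 5 vectors span a space of dimension 4.
Since 4 < 5, the vectors are linearly dependent.

no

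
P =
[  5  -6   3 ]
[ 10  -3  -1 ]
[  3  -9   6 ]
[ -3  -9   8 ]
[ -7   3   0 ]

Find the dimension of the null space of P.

1

Row reduce to echelon form.
R2 ← R2 − (2)·R1: [0, 9, -7]
R3 ← R3 − (3/5)·R1: [0, -27/5, 21/5]
R4 ← R4 + (3/5)·R1: [0, -63/5, 49/5]
R5 ← R5 + (7/5)·R1: [0, -27/5, 21/5]
R3 ← R3 + (3/5)·R2: [0, 0, 0]
R4 ← R4 + (7/5)·R2: [0, 0, 0]
R5 ← R5 + (3/5)·R2: [0, 0, 0]
2 nonzero rows, so rank(P) = 2.
P has 3 columns; by rank–nullity, nullity = 3 − 2 = 1.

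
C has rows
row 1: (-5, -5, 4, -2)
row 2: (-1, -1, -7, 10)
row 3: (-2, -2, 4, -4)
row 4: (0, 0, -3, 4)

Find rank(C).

Row reduce to echelon form.
R2 ← R2 − (1/5)·R1: [0, 0, -39/5, 52/5]
R3 ← R3 − (2/5)·R1: [0, 0, 12/5, -16/5]
R3 ← R3 + (4/13)·R2: [0, 0, 0, 0]
R4 ← R4 − (5/13)·R2: [0, 0, 0, 0]
Echelon form has 2 nonzero rows, so rank(C) = 2.

2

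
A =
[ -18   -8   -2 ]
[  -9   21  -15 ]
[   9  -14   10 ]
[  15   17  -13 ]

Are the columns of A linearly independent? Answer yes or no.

yes

Row reduce A to echelon form.
R2 ← R2 − (1/2)·R1: [0, 25, -14]
R3 ← R3 + (1/2)·R1: [0, -18, 9]
R4 ← R4 + (5/6)·R1: [0, 31/3, -44/3]
R3 ← R3 + (18/25)·R2: [0, 0, -27/25]
R4 ← R4 − (31/75)·R2: [0, 0, -222/25]
R4 ← R4 − (74/9)·R3: [0, 0, 0]
3 pivots among 3 columns.
Every column is a pivot column, so the columns are linearly independent.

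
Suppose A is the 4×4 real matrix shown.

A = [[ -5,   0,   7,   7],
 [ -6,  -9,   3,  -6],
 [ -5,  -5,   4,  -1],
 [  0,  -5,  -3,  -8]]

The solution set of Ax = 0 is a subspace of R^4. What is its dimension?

Row reduce to echelon form.
R2 ← R2 − (6/5)·R1: [0, -9, -27/5, -72/5]
R3 ← R3 − R1: [0, -5, -3, -8]
R3 ← R3 − (5/9)·R2: [0, 0, 0, 0]
R4 ← R4 − (5/9)·R2: [0, 0, 0, 0]
2 nonzero rows, so rank(A) = 2.
A has 4 columns; by rank–nullity, nullity = 4 − 2 = 2.

2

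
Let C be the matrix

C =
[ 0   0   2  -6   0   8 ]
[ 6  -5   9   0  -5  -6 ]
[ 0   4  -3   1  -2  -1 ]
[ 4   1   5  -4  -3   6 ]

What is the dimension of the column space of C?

Row reduce to echelon form.
Swap R1 ↔ R2
R4 ← R4 − (2/3)·R1: [0, 13/3, -1, -4, 1/3, 10]
Swap R2 ↔ R3
R4 ← R4 − (13/12)·R2: [0, 0, 9/4, -61/12, 5/2, 133/12]
R4 ← R4 − (9/8)·R3: [0, 0, 0, 5/3, 5/2, 25/12]
Echelon form has 4 nonzero rows, so rank(C) = 4.
The column space has dimension equal to the rank: 4.

4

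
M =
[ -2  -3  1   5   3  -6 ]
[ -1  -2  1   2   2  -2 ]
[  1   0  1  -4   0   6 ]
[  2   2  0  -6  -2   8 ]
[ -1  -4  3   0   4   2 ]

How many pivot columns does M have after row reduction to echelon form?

Row reduce to echelon form.
R2 ← R2 − (1/2)·R1: [0, -1/2, 1/2, -1/2, 1/2, 1]
R3 ← R3 + (1/2)·R1: [0, -3/2, 3/2, -3/2, 3/2, 3]
R4 ← R4 + R1: [0, -1, 1, -1, 1, 2]
R5 ← R5 − (1/2)·R1: [0, -5/2, 5/2, -5/2, 5/2, 5]
R3 ← R3 − (3)·R2: [0, 0, 0, 0, 0, 0]
R4 ← R4 − (2)·R2: [0, 0, 0, 0, 0, 0]
R5 ← R5 − (5)·R2: [0, 0, 0, 0, 0, 0]
Echelon form has 2 nonzero rows, so rank(M) = 2.
Each nonzero row contributes one pivot column: 2 pivot columns.

2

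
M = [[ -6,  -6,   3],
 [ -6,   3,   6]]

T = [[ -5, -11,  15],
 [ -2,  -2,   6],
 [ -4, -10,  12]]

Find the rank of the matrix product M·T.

1

First compute MT:
[[ 30,  48, -90],
 [  0,   0,   0]]
Now row reduce the product.
1 nonzero row, so rank(MT) = 1.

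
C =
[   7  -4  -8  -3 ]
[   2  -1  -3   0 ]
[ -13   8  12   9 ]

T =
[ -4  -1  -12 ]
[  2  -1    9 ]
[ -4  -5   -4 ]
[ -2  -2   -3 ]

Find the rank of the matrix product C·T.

First compute CT:
[[  2,  43, -79],
 [  2,  14, -21],
 [  2, -73, 153]]
Now row reduce the product.
R2 ← R2 − R1: [0, -29, 58]
R3 ← R3 − R1: [0, -116, 232]
R3 ← R3 − (4)·R2: [0, 0, 0]
2 nonzero rows, so rank(CT) = 2.

2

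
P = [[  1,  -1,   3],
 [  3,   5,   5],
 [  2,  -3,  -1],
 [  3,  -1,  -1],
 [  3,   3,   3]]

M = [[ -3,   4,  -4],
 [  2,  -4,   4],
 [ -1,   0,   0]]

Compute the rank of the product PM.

First compute PM:
[[ -8,   8,  -8],
 [ -4,  -8,   8],
 [-11,  20, -20],
 [-10,  16, -16],
 [ -6,   0,   0]]
Now row reduce the product.
R2 ← R2 − (1/2)·R1: [0, -12, 12]
R3 ← R3 − (11/8)·R1: [0, 9, -9]
R4 ← R4 − (5/4)·R1: [0, 6, -6]
R5 ← R5 − (3/4)·R1: [0, -6, 6]
R3 ← R3 + (3/4)·R2: [0, 0, 0]
R4 ← R4 + (1/2)·R2: [0, 0, 0]
R5 ← R5 − (1/2)·R2: [0, 0, 0]
2 nonzero rows, so rank(PM) = 2.

2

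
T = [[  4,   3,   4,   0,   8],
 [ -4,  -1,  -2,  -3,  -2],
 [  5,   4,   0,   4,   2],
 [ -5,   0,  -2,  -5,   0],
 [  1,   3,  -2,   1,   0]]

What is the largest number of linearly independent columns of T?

3

Row reduce to echelon form.
R2 ← R2 + R1: [0, 2, 2, -3, 6]
R3 ← R3 − (5/4)·R1: [0, 1/4, -5, 4, -8]
R4 ← R4 + (5/4)·R1: [0, 15/4, 3, -5, 10]
R5 ← R5 − (1/4)·R1: [0, 9/4, -3, 1, -2]
R3 ← R3 − (1/8)·R2: [0, 0, -21/4, 35/8, -35/4]
R4 ← R4 − (15/8)·R2: [0, 0, -3/4, 5/8, -5/4]
R5 ← R5 − (9/8)·R2: [0, 0, -21/4, 35/8, -35/4]
R4 ← R4 − (1/7)·R3: [0, 0, 0, 0, 0]
R5 ← R5 − R3: [0, 0, 0, 0, 0]
Echelon form has 3 nonzero rows, so rank(T) = 3.
The rank gives the maximum number of linearly independent columns: 3.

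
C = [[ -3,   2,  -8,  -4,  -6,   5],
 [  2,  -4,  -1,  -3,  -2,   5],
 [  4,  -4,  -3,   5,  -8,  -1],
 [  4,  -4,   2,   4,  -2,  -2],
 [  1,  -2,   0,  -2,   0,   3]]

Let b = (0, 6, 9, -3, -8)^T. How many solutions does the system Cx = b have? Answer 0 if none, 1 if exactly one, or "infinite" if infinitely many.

0

Row reduce the augmented matrix [C | b].
R2 ← R2 + (2/3)·R1: [0, -8/3, -19/3, -17/3, -6, 25/3, 6]
R3 ← R3 + (4/3)·R1: [0, -4/3, -41/3, -1/3, -16, 17/3, 9]
R4 ← R4 + (4/3)·R1: [0, -4/3, -26/3, -4/3, -10, 14/3, -3]
R5 ← R5 + (1/3)·R1: [0, -4/3, -8/3, -10/3, -2, 14/3, -8]
R3 ← R3 − (1/2)·R2: [0, 0, -21/2, 5/2, -13, 3/2, 6]
R4 ← R4 − (1/2)·R2: [0, 0, -11/2, 3/2, -7, 1/2, -6]
R5 ← R5 − (1/2)·R2: [0, 0, 1/2, -1/2, 1, 1/2, -11]
R4 ← R4 − (11/21)·R3: [0, 0, 0, 4/21, -4/21, -2/7, -64/7]
R5 ← R5 + (1/21)·R3: [0, 0, 0, -8/21, 8/21, 4/7, -75/7]
R5 ← R5 + (2)·R4: [0, 0, 0, 0, 0, 0, -29]
The echelon form has 5 nonzero rows; the last pivot sits in the augmented column, so rank(C) = 4 but rank([C|b]) = 5.
Since the ranks differ, the system is inconsistent.
It has no solutions.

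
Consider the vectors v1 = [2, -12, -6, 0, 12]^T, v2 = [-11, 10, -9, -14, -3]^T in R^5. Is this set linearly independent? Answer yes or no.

yes

Form the matrix with these vectors as rows and row reduce.
R2 ← R2 + (11/2)·R1: [0, -56, -42, -14, 63]
2 nonzero rows, so the 2 vectors span a space of dimension 2.
Since 2 = 2, the vectors are linearly independent.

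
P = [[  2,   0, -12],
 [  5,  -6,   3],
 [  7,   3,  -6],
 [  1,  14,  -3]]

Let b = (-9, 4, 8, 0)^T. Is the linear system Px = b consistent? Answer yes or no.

Row reduce the augmented matrix [P | b].
R2 ← R2 − (5/2)·R1: [0, -6, 33, 53/2]
R3 ← R3 − (7/2)·R1: [0, 3, 36, 79/2]
R4 ← R4 − (1/2)·R1: [0, 14, 3, 9/2]
R3 ← R3 + (1/2)·R2: [0, 0, 105/2, 211/4]
R4 ← R4 + (7/3)·R2: [0, 0, 80, 199/3]
R4 ← R4 − (32/21)·R3: [0, 0, 0, -295/21]
The echelon form has 4 nonzero rows; the last pivot sits in the augmented column, so rank(P) = 3 but rank([P|b]) = 4.
Since the ranks differ, the system is inconsistent.

no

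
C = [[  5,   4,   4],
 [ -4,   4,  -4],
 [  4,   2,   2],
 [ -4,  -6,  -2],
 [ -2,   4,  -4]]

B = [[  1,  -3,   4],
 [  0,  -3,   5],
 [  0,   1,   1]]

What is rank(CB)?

3

First compute CB:
[[  5, -23,  44],
 [ -4,  -4,   0],
 [  4, -16,  28],
 [ -4,  28, -48],
 [ -2, -10,   8]]
Now row reduce the product.
R2 ← R2 + (4/5)·R1: [0, -112/5, 176/5]
R3 ← R3 − (4/5)·R1: [0, 12/5, -36/5]
R4 ← R4 + (4/5)·R1: [0, 48/5, -64/5]
R5 ← R5 + (2/5)·R1: [0, -96/5, 128/5]
R3 ← R3 + (3/28)·R2: [0, 0, -24/7]
R4 ← R4 + (3/7)·R2: [0, 0, 16/7]
R5 ← R5 − (6/7)·R2: [0, 0, -32/7]
R4 ← R4 + (2/3)·R3: [0, 0, 0]
R5 ← R5 − (4/3)·R3: [0, 0, 0]
3 nonzero rows, so rank(CB) = 3.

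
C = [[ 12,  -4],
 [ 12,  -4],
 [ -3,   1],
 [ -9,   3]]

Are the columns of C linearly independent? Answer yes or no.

Row reduce C to echelon form.
R2 ← R2 − R1: [0, 0]
R3 ← R3 + (1/4)·R1: [0, 0]
R4 ← R4 + (3/4)·R1: [0, 0]
1 pivot among 2 columns.
Only 1 < 2 pivot columns, so the columns are linearly dependent.

no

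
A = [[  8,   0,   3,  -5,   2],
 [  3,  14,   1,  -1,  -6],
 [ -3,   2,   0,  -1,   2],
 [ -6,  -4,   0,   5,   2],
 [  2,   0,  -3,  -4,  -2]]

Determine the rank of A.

Row reduce to echelon form.
R2 ← R2 − (3/8)·R1: [0, 14, -1/8, 7/8, -27/4]
R3 ← R3 + (3/8)·R1: [0, 2, 9/8, -23/8, 11/4]
R4 ← R4 + (3/4)·R1: [0, -4, 9/4, 5/4, 7/2]
R5 ← R5 − (1/4)·R1: [0, 0, -15/4, -11/4, -5/2]
R3 ← R3 − (1/7)·R2: [0, 0, 8/7, -3, 26/7]
R4 ← R4 + (2/7)·R2: [0, 0, 31/14, 3/2, 11/7]
R4 ← R4 − (31/16)·R3: [0, 0, 0, 117/16, -45/8]
R5 ← R5 + (105/32)·R3: [0, 0, 0, -403/32, 155/16]
R5 ← R5 + (31/18)·R4: [0, 0, 0, 0, 0]
Echelon form has 4 nonzero rows, so rank(A) = 4.

4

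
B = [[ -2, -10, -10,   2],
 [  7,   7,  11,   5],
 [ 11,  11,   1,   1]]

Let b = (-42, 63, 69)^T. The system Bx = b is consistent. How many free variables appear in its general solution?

1

Row reduce the augmented matrix [B | b].
R2 ← R2 + (7/2)·R1: [0, -28, -24, 12, -84]
R3 ← R3 + (11/2)·R1: [0, -44, -54, 12, -162]
R3 ← R3 − (11/7)·R2: [0, 0, -114/7, -48/7, -30]
The echelon form has 3 nonzero rows, and every pivot lies in the first 4 columns, so rank(B) = rank([B|b]) = 3.
The system is consistent.
Free variables = (unknowns) − (rank) = 4 − 3 = 1.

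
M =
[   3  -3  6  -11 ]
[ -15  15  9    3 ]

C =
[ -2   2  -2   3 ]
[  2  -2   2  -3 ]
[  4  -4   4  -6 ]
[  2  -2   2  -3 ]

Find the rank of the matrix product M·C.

1

First compute MC:
[[-10,  10, -10,  15],
 [102, -102, 102, -153]]
Now row reduce the product.
R2 ← R2 + (51/5)·R1: [0, 0, 0, 0]
1 nonzero row, so rank(MC) = 1.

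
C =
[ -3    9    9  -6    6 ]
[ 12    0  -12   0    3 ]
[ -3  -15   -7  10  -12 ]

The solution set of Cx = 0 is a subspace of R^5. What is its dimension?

3

Row reduce to echelon form.
R2 ← R2 + (4)·R1: [0, 36, 24, -24, 27]
R3 ← R3 − R1: [0, -24, -16, 16, -18]
R3 ← R3 + (2/3)·R2: [0, 0, 0, 0, 0]
2 nonzero rows, so rank(C) = 2.
C has 5 columns; by rank–nullity, nullity = 5 − 2 = 3.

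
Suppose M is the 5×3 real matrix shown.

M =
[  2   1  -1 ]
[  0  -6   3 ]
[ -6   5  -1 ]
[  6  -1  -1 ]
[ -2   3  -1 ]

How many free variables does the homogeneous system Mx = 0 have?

Row reduce to echelon form.
R3 ← R3 + (3)·R1: [0, 8, -4]
R4 ← R4 − (3)·R1: [0, -4, 2]
R5 ← R5 + R1: [0, 4, -2]
R3 ← R3 + (4/3)·R2: [0, 0, 0]
R4 ← R4 − (2/3)·R2: [0, 0, 0]
R5 ← R5 + (2/3)·R2: [0, 0, 0]
2 nonzero rows, so rank(M) = 2.
M has 3 columns; by rank–nullity, nullity = 3 − 2 = 1.

1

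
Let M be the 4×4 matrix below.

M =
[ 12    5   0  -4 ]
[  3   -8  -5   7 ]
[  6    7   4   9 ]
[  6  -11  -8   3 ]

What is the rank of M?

Row reduce to echelon form.
R2 ← R2 − (1/4)·R1: [0, -37/4, -5, 8]
R3 ← R3 − (1/2)·R1: [0, 9/2, 4, 11]
R4 ← R4 − (1/2)·R1: [0, -27/2, -8, 5]
R3 ← R3 + (18/37)·R2: [0, 0, 58/37, 551/37]
R4 ← R4 − (54/37)·R2: [0, 0, -26/37, -247/37]
R4 ← R4 + (13/29)·R3: [0, 0, 0, 0]
Echelon form has 3 nonzero rows, so rank(M) = 3.

3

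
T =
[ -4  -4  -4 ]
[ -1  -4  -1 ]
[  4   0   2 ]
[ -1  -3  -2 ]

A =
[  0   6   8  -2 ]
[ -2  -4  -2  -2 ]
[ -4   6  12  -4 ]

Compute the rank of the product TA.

3

First compute TA:
[[ 24, -32, -72,  32],
 [ 12,   4, -12,  14],
 [ -8,  36,  56, -16],
 [ 14,  -6, -26,  16]]
Now row reduce the product.
R2 ← R2 − (1/2)·R1: [0, 20, 24, -2]
R3 ← R3 + (1/3)·R1: [0, 76/3, 32, -16/3]
R4 ← R4 − (7/12)·R1: [0, 38/3, 16, -8/3]
R3 ← R3 − (19/15)·R2: [0, 0, 8/5, -14/5]
R4 ← R4 − (19/30)·R2: [0, 0, 4/5, -7/5]
R4 ← R4 − (1/2)·R3: [0, 0, 0, 0]
3 nonzero rows, so rank(TA) = 3.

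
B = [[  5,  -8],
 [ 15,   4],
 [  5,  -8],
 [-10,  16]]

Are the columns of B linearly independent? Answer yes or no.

yes

Row reduce B to echelon form.
R2 ← R2 − (3)·R1: [0, 28]
R3 ← R3 − R1: [0, 0]
R4 ← R4 + (2)·R1: [0, 0]
2 pivots among 2 columns.
Every column is a pivot column, so the columns are linearly independent.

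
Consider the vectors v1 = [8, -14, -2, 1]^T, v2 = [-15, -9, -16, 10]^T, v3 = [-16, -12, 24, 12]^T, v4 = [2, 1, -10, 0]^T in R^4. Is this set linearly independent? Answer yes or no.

Form the matrix with these vectors as rows and row reduce.
R2 ← R2 + (15/8)·R1: [0, -141/4, -79/4, 95/8]
R3 ← R3 + (2)·R1: [0, -40, 20, 14]
R4 ← R4 − (1/4)·R1: [0, 9/2, -19/2, -1/4]
R3 ← R3 − (160/141)·R2: [0, 0, 5980/141, 74/141]
R4 ← R4 + (6/47)·R2: [0, 0, -565/47, 119/94]
R4 ← R4 + (339/1196)·R3: [0, 0, 0, 423/299]
4 nonzero rows, so the 4 vectors span a space of dimension 4.
Since 4 = 4, the vectors are linearly independent.

yes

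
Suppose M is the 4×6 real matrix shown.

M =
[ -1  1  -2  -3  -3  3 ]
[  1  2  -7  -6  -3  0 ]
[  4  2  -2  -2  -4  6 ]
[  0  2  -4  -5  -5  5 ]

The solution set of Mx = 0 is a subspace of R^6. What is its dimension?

Row reduce to echelon form.
R2 ← R2 + R1: [0, 3, -9, -9, -6, 3]
R3 ← R3 + (4)·R1: [0, 6, -10, -14, -16, 18]
R3 ← R3 − (2)·R2: [0, 0, 8, 4, -4, 12]
R4 ← R4 − (2/3)·R2: [0, 0, 2, 1, -1, 3]
R4 ← R4 − (1/4)·R3: [0, 0, 0, 0, 0, 0]
3 nonzero rows, so rank(M) = 3.
M has 6 columns; by rank–nullity, nullity = 6 − 3 = 3.

3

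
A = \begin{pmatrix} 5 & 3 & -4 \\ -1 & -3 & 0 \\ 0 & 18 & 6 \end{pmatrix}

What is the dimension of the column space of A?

2

Row reduce to echelon form.
R2 ← R2 + (1/5)·R1: [0, -12/5, -4/5]
R3 ← R3 + (15/2)·R2: [0, 0, 0]
Echelon form has 2 nonzero rows, so rank(A) = 2.
The column space has dimension equal to the rank: 2.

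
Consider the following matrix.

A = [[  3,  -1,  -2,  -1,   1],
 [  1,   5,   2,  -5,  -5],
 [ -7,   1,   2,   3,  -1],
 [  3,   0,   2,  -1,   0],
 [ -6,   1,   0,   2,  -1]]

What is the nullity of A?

2

Row reduce to echelon form.
R2 ← R2 − (1/3)·R1: [0, 16/3, 8/3, -14/3, -16/3]
R3 ← R3 + (7/3)·R1: [0, -4/3, -8/3, 2/3, 4/3]
R4 ← R4 − R1: [0, 1, 4, 0, -1]
R5 ← R5 + (2)·R1: [0, -1, -4, 0, 1]
R3 ← R3 + (1/4)·R2: [0, 0, -2, -1/2, 0]
R4 ← R4 − (3/16)·R2: [0, 0, 7/2, 7/8, 0]
R5 ← R5 + (3/16)·R2: [0, 0, -7/2, -7/8, 0]
R4 ← R4 + (7/4)·R3: [0, 0, 0, 0, 0]
R5 ← R5 − (7/4)·R3: [0, 0, 0, 0, 0]
3 nonzero rows, so rank(A) = 3.
A has 5 columns; by rank–nullity, nullity = 5 − 3 = 2.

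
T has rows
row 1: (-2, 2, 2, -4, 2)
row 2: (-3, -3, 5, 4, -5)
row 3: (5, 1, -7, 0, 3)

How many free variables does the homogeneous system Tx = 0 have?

3

Row reduce to echelon form.
R2 ← R2 − (3/2)·R1: [0, -6, 2, 10, -8]
R3 ← R3 + (5/2)·R1: [0, 6, -2, -10, 8]
R3 ← R3 + R2: [0, 0, 0, 0, 0]
2 nonzero rows, so rank(T) = 2.
T has 5 columns; by rank–nullity, nullity = 5 − 2 = 3.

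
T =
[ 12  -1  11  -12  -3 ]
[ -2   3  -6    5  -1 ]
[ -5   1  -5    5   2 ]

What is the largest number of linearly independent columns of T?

3

Row reduce to echelon form.
R2 ← R2 + (1/6)·R1: [0, 17/6, -25/6, 3, -3/2]
R3 ← R3 + (5/12)·R1: [0, 7/12, -5/12, 0, 3/4]
R3 ← R3 − (7/34)·R2: [0, 0, 15/34, -21/34, 18/17]
Echelon form has 3 nonzero rows, so rank(T) = 3.
The rank gives the maximum number of linearly independent columns: 3.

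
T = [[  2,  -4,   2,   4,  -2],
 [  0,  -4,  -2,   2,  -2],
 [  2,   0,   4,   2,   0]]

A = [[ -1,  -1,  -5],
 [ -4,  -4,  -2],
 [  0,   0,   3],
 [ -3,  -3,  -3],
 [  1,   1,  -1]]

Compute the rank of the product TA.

2

First compute TA:
[[  0,   0,  -6],
 [  8,   8,  -2],
 [ -8,  -8,  -4]]
Now row reduce the product.
Swap R1 ↔ R2
R3 ← R3 + R1: [0, 0, -6]
R3 ← R3 − R2: [0, 0, 0]
2 nonzero rows, so rank(TA) = 2.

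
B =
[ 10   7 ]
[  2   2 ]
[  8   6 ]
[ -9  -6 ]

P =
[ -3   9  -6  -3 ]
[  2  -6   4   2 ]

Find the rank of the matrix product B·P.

First compute BP:
[[-16,  48, -32, -16],
 [ -2,   6,  -4,  -2],
 [-12,  36, -24, -12],
 [ 15, -45,  30,  15]]
Now row reduce the product.
R2 ← R2 − (1/8)·R1: [0, 0, 0, 0]
R3 ← R3 − (3/4)·R1: [0, 0, 0, 0]
R4 ← R4 + (15/16)·R1: [0, 0, 0, 0]
1 nonzero row, so rank(BP) = 1.

1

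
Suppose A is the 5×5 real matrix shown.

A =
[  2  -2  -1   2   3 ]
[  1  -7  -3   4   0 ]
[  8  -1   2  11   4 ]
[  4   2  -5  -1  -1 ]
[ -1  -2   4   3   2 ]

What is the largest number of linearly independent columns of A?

Row reduce to echelon form.
R2 ← R2 − (1/2)·R1: [0, -6, -5/2, 3, -3/2]
R3 ← R3 − (4)·R1: [0, 7, 6, 3, -8]
R4 ← R4 − (2)·R1: [0, 6, -3, -5, -7]
R5 ← R5 + (1/2)·R1: [0, -3, 7/2, 4, 7/2]
R3 ← R3 + (7/6)·R2: [0, 0, 37/12, 13/2, -39/4]
R4 ← R4 + R2: [0, 0, -11/2, -2, -17/2]
R5 ← R5 − (1/2)·R2: [0, 0, 19/4, 5/2, 17/4]
R4 ← R4 + (66/37)·R3: [0, 0, 0, 355/37, -958/37]
R5 ← R5 − (57/37)·R3: [0, 0, 0, -278/37, 713/37]
R5 ← R5 + (278/355)·R4: [0, 0, 0, 0, -357/355]
Echelon form has 5 nonzero rows, so rank(A) = 5.
The rank gives the maximum number of linearly independent columns: 5.

5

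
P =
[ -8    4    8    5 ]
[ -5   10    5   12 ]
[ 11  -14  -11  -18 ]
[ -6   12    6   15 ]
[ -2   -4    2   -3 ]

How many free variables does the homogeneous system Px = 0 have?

Row reduce to echelon form.
R2 ← R2 − (5/8)·R1: [0, 15/2, 0, 71/8]
R3 ← R3 + (11/8)·R1: [0, -17/2, 0, -89/8]
R4 ← R4 − (3/4)·R1: [0, 9, 0, 45/4]
R5 ← R5 − (1/4)·R1: [0, -5, 0, -17/4]
R3 ← R3 + (17/15)·R2: [0, 0, 0, -16/15]
R4 ← R4 − (6/5)·R2: [0, 0, 0, 3/5]
R5 ← R5 + (2/3)·R2: [0, 0, 0, 5/3]
R4 ← R4 + (9/16)·R3: [0, 0, 0, 0]
R5 ← R5 + (25/16)·R3: [0, 0, 0, 0]
3 nonzero rows, so rank(P) = 3.
P has 4 columns; by rank–nullity, nullity = 4 − 3 = 1.

1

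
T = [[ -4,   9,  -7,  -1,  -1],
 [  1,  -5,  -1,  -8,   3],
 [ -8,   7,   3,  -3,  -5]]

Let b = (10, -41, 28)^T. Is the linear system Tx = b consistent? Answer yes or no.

yes

Row reduce the augmented matrix [T | b].
R2 ← R2 + (1/4)·R1: [0, -11/4, -11/4, -33/4, 11/4, -77/2]
R3 ← R3 − (2)·R1: [0, -11, 17, -1, -3, 8]
R3 ← R3 − (4)·R2: [0, 0, 28, 32, -14, 162]
The echelon form has 3 nonzero rows, and every pivot lies in the first 5 columns, so rank(T) = rank([T|b]) = 3.
The system is consistent.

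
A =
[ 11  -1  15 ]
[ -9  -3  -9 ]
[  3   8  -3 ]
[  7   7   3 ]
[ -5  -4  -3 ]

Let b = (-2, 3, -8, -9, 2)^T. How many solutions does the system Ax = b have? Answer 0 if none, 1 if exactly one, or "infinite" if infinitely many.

Row reduce the augmented matrix [A | b].
R2 ← R2 + (9/11)·R1: [0, -42/11, 36/11, 15/11]
R3 ← R3 − (3/11)·R1: [0, 91/11, -78/11, -82/11]
R4 ← R4 − (7/11)·R1: [0, 84/11, -72/11, -85/11]
R5 ← R5 + (5/11)·R1: [0, -49/11, 42/11, 12/11]
R3 ← R3 + (13/6)·R2: [0, 0, 0, -9/2]
R4 ← R4 + (2)·R2: [0, 0, 0, -5]
R5 ← R5 − (7/6)·R2: [0, 0, 0, -1/2]
R4 ← R4 − (10/9)·R3: [0, 0, 0, 0]
R5 ← R5 − (1/9)·R3: [0, 0, 0, 0]
The echelon form has 3 nonzero rows; the last pivot sits in the augmented column, so rank(A) = 2 but rank([A|b]) = 3.
Since the ranks differ, the system is inconsistent.
It has no solutions.

0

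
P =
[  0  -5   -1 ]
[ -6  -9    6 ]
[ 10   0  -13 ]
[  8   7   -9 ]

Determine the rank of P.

Row reduce to echelon form.
Swap R1 ↔ R2
R3 ← R3 + (5/3)·R1: [0, -15, -3]
R4 ← R4 + (4/3)·R1: [0, -5, -1]
R3 ← R3 − (3)·R2: [0, 0, 0]
R4 ← R4 − R2: [0, 0, 0]
Echelon form has 2 nonzero rows, so rank(P) = 2.

2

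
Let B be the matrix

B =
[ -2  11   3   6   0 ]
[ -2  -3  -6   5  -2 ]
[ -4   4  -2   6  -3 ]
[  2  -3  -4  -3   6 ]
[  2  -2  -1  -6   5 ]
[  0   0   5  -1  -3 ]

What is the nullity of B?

Row reduce to echelon form.
R2 ← R2 − R1: [0, -14, -9, -1, -2]
R3 ← R3 − (2)·R1: [0, -18, -8, -6, -3]
R4 ← R4 + R1: [0, 8, -1, 3, 6]
R5 ← R5 + R1: [0, 9, 2, 0, 5]
R3 ← R3 − (9/7)·R2: [0, 0, 25/7, -33/7, -3/7]
R4 ← R4 + (4/7)·R2: [0, 0, -43/7, 17/7, 34/7]
R5 ← R5 + (9/14)·R2: [0, 0, -53/14, -9/14, 26/7]
R4 ← R4 + (43/25)·R3: [0, 0, 0, -142/25, 103/25]
R5 ← R5 + (53/50)·R3: [0, 0, 0, -141/25, 163/50]
R6 ← R6 − (7/5)·R3: [0, 0, 0, 28/5, -12/5]
R5 ← R5 − (141/142)·R4: [0, 0, 0, 0, -59/71]
R6 ← R6 + (70/71)·R4: [0, 0, 0, 0, 118/71]
R6 ← R6 + (2)·R5: [0, 0, 0, 0, 0]
5 nonzero rows, so rank(B) = 5.
B has 5 columns; by rank–nullity, nullity = 5 − 5 = 0.

0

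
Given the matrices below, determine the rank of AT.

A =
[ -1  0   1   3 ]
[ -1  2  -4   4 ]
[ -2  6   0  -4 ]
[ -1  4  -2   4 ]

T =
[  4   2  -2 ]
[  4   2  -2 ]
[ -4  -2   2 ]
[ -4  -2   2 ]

First compute AT:
[[-20, -10,  10],
 [  4,   2,  -2],
 [ 32,  16, -16],
 [  4,   2,  -2]]
Now row reduce the product.
R2 ← R2 + (1/5)·R1: [0, 0, 0]
R3 ← R3 + (8/5)·R1: [0, 0, 0]
R4 ← R4 + (1/5)·R1: [0, 0, 0]
1 nonzero row, so rank(AT) = 1.

1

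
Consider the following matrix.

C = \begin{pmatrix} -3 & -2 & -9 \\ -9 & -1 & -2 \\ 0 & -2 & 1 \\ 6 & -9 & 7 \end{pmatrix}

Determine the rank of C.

3

Row reduce to echelon form.
R2 ← R2 − (3)·R1: [0, 5, 25]
R4 ← R4 + (2)·R1: [0, -13, -11]
R3 ← R3 + (2/5)·R2: [0, 0, 11]
R4 ← R4 + (13/5)·R2: [0, 0, 54]
R4 ← R4 − (54/11)·R3: [0, 0, 0]
Echelon form has 3 nonzero rows, so rank(C) = 3.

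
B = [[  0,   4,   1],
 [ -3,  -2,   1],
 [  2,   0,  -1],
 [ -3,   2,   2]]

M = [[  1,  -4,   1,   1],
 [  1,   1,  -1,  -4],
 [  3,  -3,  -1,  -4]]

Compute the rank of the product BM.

2

First compute BM:
[[  7,   1,  -5, -20],
 [ -2,   7,  -2,   1],
 [ -1,  -5,   3,   6],
 [  5,   8,  -7, -19]]
Now row reduce the product.
R2 ← R2 + (2/7)·R1: [0, 51/7, -24/7, -33/7]
R3 ← R3 + (1/7)·R1: [0, -34/7, 16/7, 22/7]
R4 ← R4 − (5/7)·R1: [0, 51/7, -24/7, -33/7]
R3 ← R3 + (2/3)·R2: [0, 0, 0, 0]
R4 ← R4 − R2: [0, 0, 0, 0]
2 nonzero rows, so rank(BM) = 2.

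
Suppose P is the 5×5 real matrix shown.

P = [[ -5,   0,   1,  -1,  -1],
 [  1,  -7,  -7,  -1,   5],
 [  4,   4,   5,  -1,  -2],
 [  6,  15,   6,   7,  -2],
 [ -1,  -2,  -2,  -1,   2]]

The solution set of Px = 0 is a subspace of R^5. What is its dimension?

Row reduce to echelon form.
R2 ← R2 + (1/5)·R1: [0, -7, -34/5, -6/5, 24/5]
R3 ← R3 + (4/5)·R1: [0, 4, 29/5, -9/5, -14/5]
R4 ← R4 + (6/5)·R1: [0, 15, 36/5, 29/5, -16/5]
R5 ← R5 − (1/5)·R1: [0, -2, -11/5, -4/5, 11/5]
R3 ← R3 + (4/7)·R2: [0, 0, 67/35, -87/35, -2/35]
R4 ← R4 + (15/7)·R2: [0, 0, -258/35, 113/35, 248/35]
R5 ← R5 − (2/7)·R2: [0, 0, -9/35, -16/35, 29/35]
R4 ← R4 + (258/67)·R3: [0, 0, 0, -425/67, 460/67]
R5 ← R5 + (9/67)·R3: [0, 0, 0, -53/67, 55/67]
R5 ← R5 − (53/425)·R4: [0, 0, 0, 0, -3/85]
5 nonzero rows, so rank(P) = 5.
P has 5 columns; by rank–nullity, nullity = 5 − 5 = 0.

0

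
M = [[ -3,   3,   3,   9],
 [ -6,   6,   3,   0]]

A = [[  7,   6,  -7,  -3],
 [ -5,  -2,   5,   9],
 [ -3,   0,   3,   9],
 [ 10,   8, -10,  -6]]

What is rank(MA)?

2

First compute MA:
[[ 45,  48, -45,   9],
 [-81, -48,  81,  99]]
Now row reduce the product.
R2 ← R2 + (9/5)·R1: [0, 192/5, 0, 576/5]
2 nonzero rows, so rank(MA) = 2.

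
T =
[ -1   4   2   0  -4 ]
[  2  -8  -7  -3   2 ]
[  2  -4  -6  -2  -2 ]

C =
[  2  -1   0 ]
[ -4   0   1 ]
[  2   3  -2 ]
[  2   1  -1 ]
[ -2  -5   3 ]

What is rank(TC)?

First compute TC:
[[ -6,  27, -12],
 [ 12, -36,  15],
 [  8, -12,   4]]
Now row reduce the product.
R2 ← R2 + (2)·R1: [0, 18, -9]
R3 ← R3 + (4/3)·R1: [0, 24, -12]
R3 ← R3 − (4/3)·R2: [0, 0, 0]
2 nonzero rows, so rank(TC) = 2.

2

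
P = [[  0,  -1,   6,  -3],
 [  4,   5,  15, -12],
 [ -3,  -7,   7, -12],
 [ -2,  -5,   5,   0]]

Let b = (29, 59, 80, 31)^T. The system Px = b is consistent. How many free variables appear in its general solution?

Row reduce the augmented matrix [P | b].
Swap R1 ↔ R2
R3 ← R3 + (3/4)·R1: [0, -13/4, 73/4, -21, 497/4]
R4 ← R4 + (1/2)·R1: [0, -5/2, 25/2, -6, 121/2]
R3 ← R3 − (13/4)·R2: [0, 0, -5/4, -45/4, 30]
R4 ← R4 − (5/2)·R2: [0, 0, -5/2, 3/2, -12]
R4 ← R4 − (2)·R3: [0, 0, 0, 24, -72]
The echelon form has 4 nonzero rows, and every pivot lies in the first 4 columns, so rank(P) = rank([P|b]) = 4.
The system is consistent.
Free variables = (unknowns) − (rank) = 4 − 4 = 0.

0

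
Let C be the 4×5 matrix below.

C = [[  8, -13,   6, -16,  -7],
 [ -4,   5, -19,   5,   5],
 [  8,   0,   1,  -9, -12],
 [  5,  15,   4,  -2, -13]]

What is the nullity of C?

1

Row reduce to echelon form.
R2 ← R2 + (1/2)·R1: [0, -3/2, -16, -3, 3/2]
R3 ← R3 − R1: [0, 13, -5, 7, -5]
R4 ← R4 − (5/8)·R1: [0, 185/8, 1/4, 8, -69/8]
R3 ← R3 + (26/3)·R2: [0, 0, -431/3, -19, 8]
R4 ← R4 + (185/12)·R2: [0, 0, -2957/12, -153/4, 29/2]
R4 ← R4 − (2957/1724)·R3: [0, 0, 0, -2440/431, 671/862]
4 nonzero rows, so rank(C) = 4.
C has 5 columns; by rank–nullity, nullity = 5 − 4 = 1.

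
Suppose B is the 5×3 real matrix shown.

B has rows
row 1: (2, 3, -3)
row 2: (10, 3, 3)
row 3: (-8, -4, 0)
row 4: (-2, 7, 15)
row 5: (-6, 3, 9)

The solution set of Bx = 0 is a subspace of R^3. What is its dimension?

0

Row reduce to echelon form.
R2 ← R2 − (5)·R1: [0, -12, 18]
R3 ← R3 + (4)·R1: [0, 8, -12]
R4 ← R4 + R1: [0, 10, 12]
R5 ← R5 + (3)·R1: [0, 12, 0]
R3 ← R3 + (2/3)·R2: [0, 0, 0]
R4 ← R4 + (5/6)·R2: [0, 0, 27]
R5 ← R5 + R2: [0, 0, 18]
Swap R3 ↔ R4
R5 ← R5 − (2/3)·R3: [0, 0, 0]
3 nonzero rows, so rank(B) = 3.
B has 3 columns; by rank–nullity, nullity = 3 − 3 = 0.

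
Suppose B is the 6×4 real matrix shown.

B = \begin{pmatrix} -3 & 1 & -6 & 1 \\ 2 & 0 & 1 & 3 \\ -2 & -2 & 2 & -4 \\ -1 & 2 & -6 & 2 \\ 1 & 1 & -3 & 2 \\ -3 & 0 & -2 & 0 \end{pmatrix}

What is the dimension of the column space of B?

4

Row reduce to echelon form.
R2 ← R2 + (2/3)·R1: [0, 2/3, -3, 11/3]
R3 ← R3 − (2/3)·R1: [0, -8/3, 6, -14/3]
R4 ← R4 − (1/3)·R1: [0, 5/3, -4, 5/3]
R5 ← R5 + (1/3)·R1: [0, 4/3, -5, 7/3]
R6 ← R6 − R1: [0, -1, 4, -1]
R3 ← R3 + (4)·R2: [0, 0, -6, 10]
R4 ← R4 − (5/2)·R2: [0, 0, 7/2, -15/2]
R5 ← R5 − (2)·R2: [0, 0, 1, -5]
R6 ← R6 + (3/2)·R2: [0, 0, -1/2, 9/2]
R4 ← R4 + (7/12)·R3: [0, 0, 0, -5/3]
R5 ← R5 + (1/6)·R3: [0, 0, 0, -10/3]
R6 ← R6 − (1/12)·R3: [0, 0, 0, 11/3]
R5 ← R5 − (2)·R4: [0, 0, 0, 0]
R6 ← R6 + (11/5)·R4: [0, 0, 0, 0]
Echelon form has 4 nonzero rows, so rank(B) = 4.
The column space has dimension equal to the rank: 4.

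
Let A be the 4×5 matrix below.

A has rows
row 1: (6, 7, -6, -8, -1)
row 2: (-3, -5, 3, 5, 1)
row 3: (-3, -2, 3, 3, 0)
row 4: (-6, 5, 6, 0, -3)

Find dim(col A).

2

Row reduce to echelon form.
R2 ← R2 + (1/2)·R1: [0, -3/2, 0, 1, 1/2]
R3 ← R3 + (1/2)·R1: [0, 3/2, 0, -1, -1/2]
R4 ← R4 + R1: [0, 12, 0, -8, -4]
R3 ← R3 + R2: [0, 0, 0, 0, 0]
R4 ← R4 + (8)·R2: [0, 0, 0, 0, 0]
Echelon form has 2 nonzero rows, so rank(A) = 2.
The column space has dimension equal to the rank: 2.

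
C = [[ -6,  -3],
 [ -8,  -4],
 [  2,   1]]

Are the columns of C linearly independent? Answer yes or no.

no

Row reduce C to echelon form.
R2 ← R2 − (4/3)·R1: [0, 0]
R3 ← R3 + (1/3)·R1: [0, 0]
1 pivot among 2 columns.
Only 1 < 2 pivot columns, so the columns are linearly dependent.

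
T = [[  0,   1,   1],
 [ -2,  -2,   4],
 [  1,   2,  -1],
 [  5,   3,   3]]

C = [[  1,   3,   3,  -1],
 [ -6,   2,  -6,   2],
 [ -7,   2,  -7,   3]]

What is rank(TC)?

3

First compute TC:
[[-13,   4, -13,   5],
 [-18,  -2, -22,  10],
 [ -4,   5,  -2,   0],
 [-34,  27, -24,  10]]
Now row reduce the product.
R2 ← R2 − (18/13)·R1: [0, -98/13, -4, 40/13]
R3 ← R3 − (4/13)·R1: [0, 49/13, 2, -20/13]
R4 ← R4 − (34/13)·R1: [0, 215/13, 10, -40/13]
R3 ← R3 + (1/2)·R2: [0, 0, 0, 0]
R4 ← R4 + (215/98)·R2: [0, 0, 60/49, 180/49]
Swap R3 ↔ R4
3 nonzero rows, so rank(TC) = 3.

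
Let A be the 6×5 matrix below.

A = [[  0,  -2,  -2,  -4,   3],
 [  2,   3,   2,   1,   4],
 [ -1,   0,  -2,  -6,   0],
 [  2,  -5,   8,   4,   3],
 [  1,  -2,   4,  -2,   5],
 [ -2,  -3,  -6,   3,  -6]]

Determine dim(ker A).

Row reduce to echelon form.
Swap R1 ↔ R2
R3 ← R3 + (1/2)·R1: [0, 3/2, -1, -11/2, 2]
R4 ← R4 − R1: [0, -8, 6, 3, -1]
R5 ← R5 − (1/2)·R1: [0, -7/2, 3, -5/2, 3]
R6 ← R6 + R1: [0, 0, -4, 4, -2]
R3 ← R3 + (3/4)·R2: [0, 0, -5/2, -17/2, 17/4]
R4 ← R4 − (4)·R2: [0, 0, 14, 19, -13]
R5 ← R5 − (7/4)·R2: [0, 0, 13/2, 9/2, -9/4]
R4 ← R4 + (28/5)·R3: [0, 0, 0, -143/5, 54/5]
R5 ← R5 + (13/5)·R3: [0, 0, 0, -88/5, 44/5]
R6 ← R6 − (8/5)·R3: [0, 0, 0, 88/5, -44/5]
R5 ← R5 − (8/13)·R4: [0, 0, 0, 0, 28/13]
R6 ← R6 + (8/13)·R4: [0, 0, 0, 0, -28/13]
R6 ← R6 + R5: [0, 0, 0, 0, 0]
5 nonzero rows, so rank(A) = 5.
A has 5 columns; by rank–nullity, nullity = 5 − 5 = 0.

0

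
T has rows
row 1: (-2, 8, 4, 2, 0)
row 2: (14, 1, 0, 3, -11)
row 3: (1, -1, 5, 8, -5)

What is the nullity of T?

2

Row reduce to echelon form.
R2 ← R2 + (7)·R1: [0, 57, 28, 17, -11]
R3 ← R3 + (1/2)·R1: [0, 3, 7, 9, -5]
R3 ← R3 − (1/19)·R2: [0, 0, 105/19, 154/19, -84/19]
3 nonzero rows, so rank(T) = 3.
T has 5 columns; by rank–nullity, nullity = 5 − 3 = 2.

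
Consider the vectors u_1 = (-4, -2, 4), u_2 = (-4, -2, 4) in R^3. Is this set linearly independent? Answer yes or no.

Form the matrix with these vectors as rows and row reduce.
R2 ← R2 − R1: [0, 0, 0]
1 nonzero row, so the 2 vectors span a space of dimension 1.
Since 1 < 2, the vectors are linearly dependent.

no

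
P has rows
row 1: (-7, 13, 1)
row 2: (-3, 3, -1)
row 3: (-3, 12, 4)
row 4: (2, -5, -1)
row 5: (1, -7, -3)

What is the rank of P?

2

Row reduce to echelon form.
R2 ← R2 − (3/7)·R1: [0, -18/7, -10/7]
R3 ← R3 − (3/7)·R1: [0, 45/7, 25/7]
R4 ← R4 + (2/7)·R1: [0, -9/7, -5/7]
R5 ← R5 + (1/7)·R1: [0, -36/7, -20/7]
R3 ← R3 + (5/2)·R2: [0, 0, 0]
R4 ← R4 − (1/2)·R2: [0, 0, 0]
R5 ← R5 − (2)·R2: [0, 0, 0]
Echelon form has 2 nonzero rows, so rank(P) = 2.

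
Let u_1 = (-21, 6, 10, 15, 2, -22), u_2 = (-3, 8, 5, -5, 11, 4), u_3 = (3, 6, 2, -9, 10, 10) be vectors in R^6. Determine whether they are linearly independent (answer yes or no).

Form the matrix with these vectors as rows and row reduce.
R2 ← R2 − (1/7)·R1: [0, 50/7, 25/7, -50/7, 75/7, 50/7]
R3 ← R3 + (1/7)·R1: [0, 48/7, 24/7, -48/7, 72/7, 48/7]
R3 ← R3 − (24/25)·R2: [0, 0, 0, 0, 0, 0]
2 nonzero rows, so the 3 vectors span a space of dimension 2.
Since 2 < 3, the vectors are linearly dependent.

no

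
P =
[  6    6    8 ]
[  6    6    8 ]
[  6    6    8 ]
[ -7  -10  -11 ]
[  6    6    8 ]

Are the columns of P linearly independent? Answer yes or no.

no

Row reduce P to echelon form.
R2 ← R2 − R1: [0, 0, 0]
R3 ← R3 − R1: [0, 0, 0]
R4 ← R4 + (7/6)·R1: [0, -3, -5/3]
R5 ← R5 − R1: [0, 0, 0]
Swap R2 ↔ R4
2 pivots among 3 columns.
Only 2 < 3 pivot columns, so the columns are linearly dependent.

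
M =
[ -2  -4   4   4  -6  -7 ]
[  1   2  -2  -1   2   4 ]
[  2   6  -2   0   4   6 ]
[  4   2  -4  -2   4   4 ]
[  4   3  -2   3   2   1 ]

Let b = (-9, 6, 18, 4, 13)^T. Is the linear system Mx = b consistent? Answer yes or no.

yes

Row reduce the augmented matrix [M | b].
R2 ← R2 + (1/2)·R1: [0, 0, 0, 1, -1, 1/2, 3/2]
R3 ← R3 + R1: [0, 2, 2, 4, -2, -1, 9]
R4 ← R4 + (2)·R1: [0, -6, 4, 6, -8, -10, -14]
R5 ← R5 + (2)·R1: [0, -5, 6, 11, -10, -13, -5]
Swap R2 ↔ R3
R4 ← R4 + (3)·R2: [0, 0, 10, 18, -14, -13, 13]
R5 ← R5 + (5/2)·R2: [0, 0, 11, 21, -15, -31/2, 35/2]
Swap R3 ↔ R4
R5 ← R5 − (11/10)·R3: [0, 0, 0, 6/5, 2/5, -6/5, 16/5]
R5 ← R5 − (6/5)·R4: [0, 0, 0, 0, 8/5, -9/5, 7/5]
The echelon form has 5 nonzero rows, and every pivot lies in the first 6 columns, so rank(M) = rank([M|b]) = 5.
The system is consistent.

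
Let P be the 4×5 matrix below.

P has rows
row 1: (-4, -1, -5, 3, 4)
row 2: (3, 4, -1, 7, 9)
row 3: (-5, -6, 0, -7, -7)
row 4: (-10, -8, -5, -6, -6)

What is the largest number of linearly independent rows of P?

3

Row reduce to echelon form.
R2 ← R2 + (3/4)·R1: [0, 13/4, -19/4, 37/4, 12]
R3 ← R3 − (5/4)·R1: [0, -19/4, 25/4, -43/4, -12]
R4 ← R4 − (5/2)·R1: [0, -11/2, 15/2, -27/2, -16]
R3 ← R3 + (19/13)·R2: [0, 0, -9/13, 36/13, 72/13]
R4 ← R4 + (22/13)·R2: [0, 0, -7/13, 28/13, 56/13]
R4 ← R4 − (7/9)·R3: [0, 0, 0, 0, 0]
Echelon form has 3 nonzero rows, so rank(P) = 3.
The rank gives the maximum number of linearly independent rows: 3.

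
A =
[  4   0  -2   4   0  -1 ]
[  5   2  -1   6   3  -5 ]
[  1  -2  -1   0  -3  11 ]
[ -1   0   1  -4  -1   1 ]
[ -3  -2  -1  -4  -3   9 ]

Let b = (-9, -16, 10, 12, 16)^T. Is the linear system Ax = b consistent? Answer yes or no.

yes

Row reduce the augmented matrix [A | b].
R2 ← R2 − (5/4)·R1: [0, 2, 3/2, 1, 3, -15/4, -19/4]
R3 ← R3 − (1/4)·R1: [0, -2, -1/2, -1, -3, 45/4, 49/4]
R4 ← R4 + (1/4)·R1: [0, 0, 1/2, -3, -1, 3/4, 39/4]
R5 ← R5 + (3/4)·R1: [0, -2, -5/2, -1, -3, 33/4, 37/4]
R3 ← R3 + R2: [0, 0, 1, 0, 0, 15/2, 15/2]
R5 ← R5 + R2: [0, 0, -1, 0, 0, 9/2, 9/2]
R4 ← R4 − (1/2)·R3: [0, 0, 0, -3, -1, -3, 6]
R5 ← R5 + R3: [0, 0, 0, 0, 0, 12, 12]
The echelon form has 5 nonzero rows, and every pivot lies in the first 6 columns, so rank(A) = rank([A|b]) = 5.
The system is consistent.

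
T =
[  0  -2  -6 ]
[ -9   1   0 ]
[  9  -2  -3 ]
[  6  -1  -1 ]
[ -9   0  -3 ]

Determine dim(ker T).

1

Row reduce to echelon form.
Swap R1 ↔ R2
R3 ← R3 + R1: [0, -1, -3]
R4 ← R4 + (2/3)·R1: [0, -1/3, -1]
R5 ← R5 − R1: [0, -1, -3]
R3 ← R3 − (1/2)·R2: [0, 0, 0]
R4 ← R4 − (1/6)·R2: [0, 0, 0]
R5 ← R5 − (1/2)·R2: [0, 0, 0]
2 nonzero rows, so rank(T) = 2.
T has 3 columns; by rank–nullity, nullity = 3 − 2 = 1.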